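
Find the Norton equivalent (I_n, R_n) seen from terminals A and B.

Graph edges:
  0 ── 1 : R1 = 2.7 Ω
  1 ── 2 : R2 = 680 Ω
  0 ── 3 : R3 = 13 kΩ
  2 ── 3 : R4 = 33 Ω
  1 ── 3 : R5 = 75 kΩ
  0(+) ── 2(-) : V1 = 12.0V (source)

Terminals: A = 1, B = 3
Find the Thévenin equivalent first; then I_n = V_th/R_th and R_n = R_th.
Step 1 — V_th is the open-circuit voltage V_A - V_B (nothing connected across the terminals).
Nodal analysis, taking node 2 as the 0 V reference.
Source V1 fixes V_0 = 12 V.
KCL at each unknown node (sum of currents leaving = 0; resistances in Ω):
  Node 1: (V_1 - 12)/2.7 + (V_1 - 0)/680 + (V_1 - V_3)/75000 = 0
  Node 3: (V_3 - 12)/13000 + (V_3 - 0)/33 + (V_3 - V_1)/75000 = 0
Collecting terms (coefficients in siemens):
  0.3719·V_1 - 0.00001333·V_3 = 4.444
  0.03039·V_3 - 0.00001333·V_1 = 0.0009231
Determinant D = (0.3719)(0.03039) - (-0.00001333)(-0.00001333) = 0.0113
V_1 = [(4.444)(0.03039) - (-0.00001333)(0.0009231)]/D = 11.95 V
V_3 = [(0.3719)(0.0009231) - (4.444)(-0.00001333)]/D = 0.03561 V
V_th = V_1 - V_3 = 11.95 - 0.03561 = 11.92 V
Step 2 — R_th: zero the source — replace V1 by a short circuit (node 2 merges into node 0) — and find the resistance seen between A (node 1) and B (node 3).
Reduce the network between node 1 (A) and node 3 (B) by series/parallel combination:
  Rp1 = R1 ‖ R2 (parallel, both between nodes 0 and 1) = 1/(1/2.7 + 1/680) = 2.689 Ω
  Rp2 = R3 ‖ R4 (parallel, both between nodes 0 and 3) = 1/(1/13000 + 1/33) = 32.92 Ω
  Rs1 = Rp1 + Rp2 (series, joined only at node 0) = 2.689 + 32.92 = 35.61 Ω
  Rp3 = R5 ‖ Rs1 (parallel, both between nodes 1 and 3) = 1/(1/75000 + 1/35.61) = 35.59 Ω
R_th = 35.59 Ω
I_n = V_th/R_th = 11.92/35.59 = 0.3348 A, and R_n = R_th = 35.59 Ω

Final answer: I_n = 0.3348 A, R_n = 35.59 Ω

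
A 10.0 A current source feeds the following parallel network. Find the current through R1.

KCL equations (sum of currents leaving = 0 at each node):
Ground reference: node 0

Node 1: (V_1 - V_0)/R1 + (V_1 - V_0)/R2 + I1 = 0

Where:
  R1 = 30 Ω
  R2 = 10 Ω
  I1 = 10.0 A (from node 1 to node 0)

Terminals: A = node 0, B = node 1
All resistors sit directly between nodes 0 and 1, so they are in parallel and share one voltage V; the full source current 10 A splits among them.
1/R_par = 1/30 + 1/10 = 0.1333 S  =>  R_par = 7.5 Ω
V = I × R_par = 10 × 7.5 = 75 V
I_R1 = V/R1 = 75/30 = 2.5 A

Final answer: 2.5 A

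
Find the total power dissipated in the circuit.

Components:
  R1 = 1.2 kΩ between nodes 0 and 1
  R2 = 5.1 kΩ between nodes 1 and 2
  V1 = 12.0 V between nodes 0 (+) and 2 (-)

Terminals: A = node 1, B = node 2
Nodal analysis, taking node 2 as the 0 V reference.
Source V1 fixes V_0 = 12 V.
KCL at each unknown node (sum of currents leaving = 0; resistances in Ω):
  Node 1: (V_1 - 12)/1200 + (V_1 - 0)/5100 = 0
Collecting terms: 0.001029 × V_1 = 0.01  =>  V_1 = 9.714 V
Power in each resistor, P = (ΔV)²/R:
  P_R1 = (12 - 9.714)²/1200 = 0.004354 W
  P_R2 = (9.714 - 0)²/5100 = 0.0185 W
P_total = P_R1 + P_R2 = 0.02286 W

Final answer: 0.02286 W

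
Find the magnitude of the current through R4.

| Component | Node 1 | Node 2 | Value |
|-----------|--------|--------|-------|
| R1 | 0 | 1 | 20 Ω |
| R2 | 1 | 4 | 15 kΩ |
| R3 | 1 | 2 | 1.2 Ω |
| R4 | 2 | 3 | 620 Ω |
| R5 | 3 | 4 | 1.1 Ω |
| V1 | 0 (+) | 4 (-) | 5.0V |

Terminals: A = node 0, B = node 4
Nodal analysis, taking node 4 as the 0 V reference.
Source V1 fixes V_0 = 5 V.
KCL at each unknown node (sum of currents leaving = 0; resistances in Ω):
  Node 1: (V_1 - 5)/20 + (V_1 - 0)/15000 + (V_1 - V_2)/1.2 = 0
  Node 2: (V_2 - V_1)/1.2 + (V_2 - V_3)/620 = 0
  Node 3: (V_3 - V_2)/620 + (V_3 - 0)/1.1 = 0
Collecting terms (coefficients in siemens):
  0.8834·V_1 - 0.8333·V_2 = 0.25
  0.8349·V_2 - 0.8333·V_1 - 0.001613·V_3 = 0
  0.9107·V_3 - 0.001613·V_2 = 0
Solving these 3 simultaneous equations (Gaussian elimination) gives:
  V_1 = 4.838 V, V_2 = 4.829 V, V_3 = 0.008552 V
I_R4 = (V_2 - V_3)/R4 = (4.829 - 0.008552)/620 = 0.007774 A
|I_R4| = 0.007774 A

Final answer: |I_R4| = 0.007774 A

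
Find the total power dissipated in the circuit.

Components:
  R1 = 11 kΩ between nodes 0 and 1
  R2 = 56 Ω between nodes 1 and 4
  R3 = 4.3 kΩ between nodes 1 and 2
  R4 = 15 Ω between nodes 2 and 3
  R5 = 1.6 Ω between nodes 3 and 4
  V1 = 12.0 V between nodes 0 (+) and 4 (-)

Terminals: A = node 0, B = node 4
Nodal analysis, taking node 4 as the 0 V reference.
Source V1 fixes V_0 = 12 V.
KCL at each unknown node (sum of currents leaving = 0; resistances in Ω):
  Node 1: (V_1 - 12)/11000 + (V_1 - 0)/56 + (V_1 - V_2)/4300 = 0
  Node 2: (V_2 - V_1)/4300 + (V_2 - V_3)/15 = 0
  Node 3: (V_3 - V_2)/15 + (V_3 - 0)/1.6 = 0
Collecting terms (coefficients in siemens):
  0.01818·V_1 - 0.0002326·V_2 = 0.001091
  0.0669·V_2 - 0.0002326·V_1 - 0.06667·V_3 = 0
  0.6917·V_3 - 0.06667·V_2 = 0
Solving these 3 simultaneous equations (Gaussian elimination) gives:
  V_1 = 0.06001 V, V_2 = 0.0002308 V, V_3 = 0.00002224 V
Power in each resistor, P = (ΔV)²/R:
  P_R1 = (12 - 0.06001)²/11000 = 0.01296 W
  P_R2 = (0.06001 - 0)²/56 = 0.0000643 W
  P_R3 = (0.06001 - 0.0002308)²/4300 = 0.000000831 W
  P_R4 = (0.0002308 - 0.00002224)²/15 = 0.000000002899 W
  P_R5 = (0.00002224 - 0)²/1.6 = 0.0000000003092 W
P_total = P_R1 + P_R2 + P_R3 + P_R4 + P_R5 = 0.01303 W

Final answer: 0.01303 W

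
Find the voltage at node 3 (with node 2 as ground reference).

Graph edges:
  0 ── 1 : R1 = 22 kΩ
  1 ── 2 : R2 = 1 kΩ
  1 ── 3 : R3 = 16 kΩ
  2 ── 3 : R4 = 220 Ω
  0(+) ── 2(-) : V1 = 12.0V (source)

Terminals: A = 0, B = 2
Nodal analysis, taking node 2 as the 0 V reference.
Source V1 fixes V_0 = 12 V.
KCL at each unknown node (sum of currents leaving = 0; resistances in Ω):
  Node 1: (V_1 - 12)/22000 + (V_1 - 0)/1000 + (V_1 - V_3)/16000 = 0
  Node 3: (V_3 - V_1)/16000 + (V_3 - 0)/220 = 0
Collecting terms (coefficients in siemens):
  0.001108·V_1 - 0.0000625·V_3 = 0.0005455
  0.004608·V_3 - 0.0000625·V_1 = 0
Determinant D = (0.001108)(0.004608) - (-0.0000625)(-0.0000625) = 0.000005101
V_1 = [(0.0005455)(0.004608) - (-0.0000625)(0)]/D = 0.4927 V
V_3 = [(0.001108)(0) - (0.0005455)(-0.0000625)]/D = 0.006683 V
The requested potential is V_3 = 0.006683 V.

Final answer: V_3 = 0.006683 V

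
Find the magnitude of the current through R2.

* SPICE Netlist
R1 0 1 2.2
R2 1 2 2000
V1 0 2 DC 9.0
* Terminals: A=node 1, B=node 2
Nodal analysis, taking node 2 as the 0 V reference.
Source V1 fixes V_0 = 9 V.
KCL at each unknown node (sum of currents leaving = 0; resistances in Ω):
  Node 1: (V_1 - 9)/2.2 + (V_1 - 0)/2000 = 0
Collecting terms: 0.455 × V_1 = 4.091  =>  V_1 = 8.99 V
I_R2 = (V_1 - V_2)/R2 = (8.99 - 0)/2000 = 0.004495 A
|I_R2| = 0.004495 A

Final answer: |I_R2| = 0.004495 A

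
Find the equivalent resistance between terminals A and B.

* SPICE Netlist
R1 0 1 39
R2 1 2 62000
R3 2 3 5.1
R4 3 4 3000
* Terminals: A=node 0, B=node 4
Reduce the network between node 0 (A) and node 4 (B) by series/parallel combination:
  Rs1 = R1 + R2 (series, joined only at node 1) = 39 + 62000 = 62040 Ω
  Rs2 = R3 + Rs1 (series, joined only at node 2) = 5.1 + 62040 = 62040 Ω
  Rs3 = R4 + Rs2 (series, joined only at node 3) = 3000 + 62040 = 65040 Ω
R_eq = 65.04 kΩ

Final answer: 65.04 kΩ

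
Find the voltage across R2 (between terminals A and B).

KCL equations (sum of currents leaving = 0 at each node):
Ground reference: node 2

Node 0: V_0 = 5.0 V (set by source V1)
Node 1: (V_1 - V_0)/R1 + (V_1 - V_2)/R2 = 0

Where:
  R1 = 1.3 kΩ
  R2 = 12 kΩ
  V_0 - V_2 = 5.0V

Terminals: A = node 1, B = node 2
R1 and R2 are in series across V1 (node 0 → node 1 → node 2), and the output A–B is taken across R2, so this is a voltage divider.
Series current: I = V1/(R1 + R2) = 5/(1300 + 12000) = 5/13300 = 0.0003759 A
V_R2 = I × R2 = V1 × R2/(R1 + R2) = 5 × 12000/13300 = 4.511 V

Final answer: 4.511 V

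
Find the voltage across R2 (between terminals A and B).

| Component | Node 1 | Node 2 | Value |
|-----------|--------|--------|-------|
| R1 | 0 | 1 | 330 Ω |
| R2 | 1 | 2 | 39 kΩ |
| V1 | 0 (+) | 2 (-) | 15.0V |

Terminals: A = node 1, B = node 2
R1 and R2 are in series across V1 (node 0 → node 1 → node 2), and the output A–B is taken across R2, so this is a voltage divider.
Series current: I = V1/(R1 + R2) = 15/(330 + 39000) = 15/39330 = 0.0003814 A
V_R2 = I × R2 = V1 × R2/(R1 + R2) = 15 × 39000/39330 = 14.87 V

Final answer: 14.87 V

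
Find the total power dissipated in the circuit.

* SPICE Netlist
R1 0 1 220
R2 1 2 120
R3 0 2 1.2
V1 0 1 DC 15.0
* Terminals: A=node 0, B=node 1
Nodal analysis, taking node 1 as the 0 V reference.
Source V1 fixes V_0 = 15 V.
KCL at each unknown node (sum of currents leaving = 0; resistances in Ω):
  Node 2: (V_2 - 0)/120 + (V_2 - 15)/1.2 = 0
Collecting terms: 0.8417 × V_2 = 12.5  =>  V_2 = 14.85 V
Power in each resistor, P = (ΔV)²/R:
  P_R1 = (15 - 0)²/220 = 1.023 W
  P_R2 = (0 - 14.85)²/120 = 1.838 W
  P_R3 = (15 - 14.85)²/1.2 = 0.01838 W
P_total = P_R1 + P_R2 + P_R3 = 2.879 W

Final answer: 2.879 W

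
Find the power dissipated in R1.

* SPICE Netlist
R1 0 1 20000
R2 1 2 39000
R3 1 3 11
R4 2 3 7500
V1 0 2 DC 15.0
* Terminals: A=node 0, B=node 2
Nodal analysis, taking node 2 as the 0 V reference.
Source V1 fixes V_0 = 15 V.
KCL at each unknown node (sum of currents leaving = 0; resistances in Ω):
  Node 1: (V_1 - 15)/20000 + (V_1 - 0)/39000 + (V_1 - V_3)/11 = 0
  Node 3: (V_3 - V_1)/11 + (V_3 - 0)/7500 = 0
Collecting terms (coefficients in siemens):
  0.09098·V_1 - 0.09091·V_3 = 0.00075
  0.09104·V_3 - 0.09091·V_1 = 0
Determinant D = (0.09098)(0.09104) - (-0.09091)(-0.09091) = 0.00001901
V_1 = [(0.00075)(0.09104) - (-0.09091)(0)]/D = 3.592 V
V_3 = [(0.09098)(0) - (0.00075)(-0.09091)]/D = 3.587 V
I_R1 = (V_0 - V_1)/R1 = (15 - 3.592)/20000 = 0.0005704 A
P_R1 = I_R1² × R1 = (0.0005704)² × 20000 = 0.006507 W

Final answer: 0.006507 W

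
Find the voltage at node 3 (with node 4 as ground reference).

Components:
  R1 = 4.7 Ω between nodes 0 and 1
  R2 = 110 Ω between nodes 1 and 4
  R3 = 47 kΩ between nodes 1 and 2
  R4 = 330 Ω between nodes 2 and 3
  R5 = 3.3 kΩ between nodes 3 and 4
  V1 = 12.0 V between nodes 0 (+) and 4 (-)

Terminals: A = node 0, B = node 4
Nodal analysis, taking node 4 as the 0 V reference.
Source V1 fixes V_0 = 12 V.
KCL at each unknown node (sum of currents leaving = 0; resistances in Ω):
  Node 1: (V_1 - 12)/4.7 + (V_1 - 0)/110 + (V_1 - V_2)/47000 = 0
  Node 2: (V_2 - V_1)/47000 + (V_2 - V_3)/330 = 0
  Node 3: (V_3 - V_2)/330 + (V_3 - 0)/3300 = 0
Collecting terms (coefficients in siemens):
  0.2219·V_1 - 0.00002128·V_2 = 2.553
  0.003052·V_2 - 0.00002128·V_1 - 0.00303·V_3 = 0
  0.003333·V_3 - 0.00303·V_2 = 0
Solving these 3 simultaneous equations (Gaussian elimination) gives:
  V_1 = 11.51 V, V_2 = 0.825 V, V_3 = 0.75 V
The requested potential is V_3 = 0.75 V.

Final answer: V_3 = 0.75 V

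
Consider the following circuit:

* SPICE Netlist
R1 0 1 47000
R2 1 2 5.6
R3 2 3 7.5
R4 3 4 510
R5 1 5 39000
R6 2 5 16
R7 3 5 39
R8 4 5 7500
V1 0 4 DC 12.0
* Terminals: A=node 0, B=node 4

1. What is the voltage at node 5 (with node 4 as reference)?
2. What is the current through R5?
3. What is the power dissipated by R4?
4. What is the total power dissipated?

Nodal analysis, taking node 4 as the 0 V reference.
Source V1 fixes V_0 = 12 V.
KCL at each unknown node (sum of currents leaving = 0; resistances in Ω):
  Node 1: (V_1 - 12)/47000 + (V_1 - V_2)/5.6 + (V_1 - V_5)/39000 = 0
  Node 2: (V_2 - V_1)/5.6 + (V_2 - V_3)/7.5 + (V_2 - V_5)/16 = 0
  Node 3: (V_3 - V_2)/7.5 + (V_3 - 0)/510 + (V_3 - V_5)/39 = 0
  Node 5: (V_5 - V_1)/39000 + (V_5 - V_2)/16 + (V_5 - V_3)/39 + (V_5 - 0)/7500 = 0
Collecting terms (coefficients in siemens):
  0.1786·V_1 - 0.1786·V_2 - 0.00002564·V_5 = 0.0002553
  0.3744·V_2 - 0.1786·V_1 - 0.1333·V_3 - 0.0625·V_5 = 0
  0.1609·V_3 - 0.1333·V_2 - 0.02564·V_5 = 0
  0.0883·V_5 - 0.00002564·V_1 - 0.0625·V_2 - 0.02564·V_3 = 0
Solving these 4 simultaneous equations (Gaussian elimination) gives:
  V_1 = 0.1236 V, V_2 = 0.1222 V, V_3 = 0.1206 V, V_5 = 0.1216 V
Part 1:
  Read off the nodal solution: V_5 = 0.1216 V
Part 2:
  I_R5 = (V_1 - V_5)/R5 = (0.1236 - 0.1216)/39000 = 0.00000005285 A
  Magnitude: I_R5 = 0.00000005285 A
Part 3:
  I_R4 = (V_3 - V_4)/R4 = (0.1206 - 0)/510 = 0.0002365 A
  P_R4 = I_R4² × R4 = (0.0002365)² × 510 = 0.00002852 W
Part 4:
  Power in each resistor, P = (ΔV)²/R:
    P_R1 = (12 - 0.1236)²/47000 = 0.003001 W
    P_R2 = (0.1236 - 0.1222)²/5.6 = 0.0000003574 W
    P_R3 = (0.1222 - 0.1206)²/7.5 = 0.0000003378 W
    P_R4 = (0.1206 - 0)²/510 = 0.00002852 W
    P_R5 = (0.1236 - 0.1216)²/39000 = 0.0000000001089 W
    P_R6 = (0.1222 - 0.1216)²/16 = 0.00000002611 W
    P_R7 = (0.1206 - 0.1216)²/39 = 0.00000002292 W
    P_R8 = (0 - 0.1216)²/7500 = 0.00000197 W
  P_total = P_R1 + P_R2 + P_R3 + P_R4 + P_R5 + P_R6 + P_R7 + P_R8 = 0.003032 W

Final answers:
1. V_5 = 0.1216 V
2. I_R5 = 5.285e-08 A
3. P_R4 = 2.852e-05 W
4. P_total = 0.003032 W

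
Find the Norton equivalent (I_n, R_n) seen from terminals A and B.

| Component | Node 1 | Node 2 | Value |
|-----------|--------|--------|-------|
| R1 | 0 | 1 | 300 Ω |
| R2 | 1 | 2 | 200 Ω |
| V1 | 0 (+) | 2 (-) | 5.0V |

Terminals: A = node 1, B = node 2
Find the Thévenin equivalent first; then I_n = V_th/R_th and R_n = R_th.
Step 1 — V_th is the open-circuit voltage V_A - V_B (nothing connected across the terminals).
Nodal analysis, taking node 2 as the 0 V reference.
Source V1 fixes V_0 = 5 V.
KCL at each unknown node (sum of currents leaving = 0; resistances in Ω):
  Node 1: (V_1 - 5)/300 + (V_1 - 0)/200 = 0
Collecting terms: 0.008333 × V_1 = 0.01667  =>  V_1 = 2 V
V_th = V_1 - V_2 = 2 - 0 = 2 V
Step 2 — R_th: zero the source — replace V1 by a short circuit (node 2 merges into node 0) — and find the resistance seen between A (node 1) and B (node 0).
Reduce the network between node 1 (A) and node 0 (B) by series/parallel combination:
  Rp1 = R1 ‖ R2 (parallel, both between nodes 0 and 1) = 1/(1/300 + 1/200) = 120 Ω
R_th = 120 Ω
I_n = V_th/R_th = 2/120 = 0.01667 A, and R_n = R_th = 120 Ω

Final answer: I_n = 0.01667 A, R_n = 120 Ω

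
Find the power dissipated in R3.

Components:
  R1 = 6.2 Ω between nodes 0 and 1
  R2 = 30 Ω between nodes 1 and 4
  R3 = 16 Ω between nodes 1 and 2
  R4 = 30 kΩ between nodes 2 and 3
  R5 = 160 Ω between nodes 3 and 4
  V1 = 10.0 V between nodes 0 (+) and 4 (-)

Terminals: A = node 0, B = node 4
Nodal analysis, taking node 4 as the 0 V reference.
Source V1 fixes V_0 = 10 V.
KCL at each unknown node (sum of currents leaving = 0; resistances in Ω):
  Node 1: (V_1 - 10)/6.2 + (V_1 - 0)/30 + (V_1 - V_2)/16 = 0
  Node 2: (V_2 - V_1)/16 + (V_2 - V_3)/30000 = 0
  Node 3: (V_3 - V_2)/30000 + (V_3 - 0)/160 = 0
Collecting terms (coefficients in siemens):
  0.2571·V_1 - 0.0625·V_2 = 1.613
  0.06253·V_2 - 0.0625·V_1 - 0.00003333·V_3 = 0
  0.006283·V_3 - 0.00003333·V_2 = 0
Solving these 3 simultaneous equations (Gaussian elimination) gives:
  V_1 = 8.286 V, V_2 = 8.281 V, V_3 = 0.04393 V
I_R3 = (V_1 - V_2)/R3 = (8.286 - 8.281)/16 = 0.0002746 A
P_R3 = I_R3² × R3 = (0.0002746)² × 16 = 0.000001206 W

Final answer: 1.206e-06 W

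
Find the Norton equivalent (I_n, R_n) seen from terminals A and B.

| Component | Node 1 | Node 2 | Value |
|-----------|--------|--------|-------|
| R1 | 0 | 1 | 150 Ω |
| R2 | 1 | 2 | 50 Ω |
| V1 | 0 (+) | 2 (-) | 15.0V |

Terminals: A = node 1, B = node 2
Find the Thévenin equivalent first; then I_n = V_th/R_th and R_n = R_th.
Step 1 — V_th is the open-circuit voltage V_A - V_B (nothing connected across the terminals).
Nodal analysis, taking node 2 as the 0 V reference.
Source V1 fixes V_0 = 15 V.
KCL at each unknown node (sum of currents leaving = 0; resistances in Ω):
  Node 1: (V_1 - 15)/150 + (V_1 - 0)/50 = 0
Collecting terms: 0.02667 × V_1 = 0.1  =>  V_1 = 3.75 V
V_th = V_1 - V_2 = 3.75 - 0 = 3.75 V
Step 2 — R_th: zero the source — replace V1 by a short circuit (node 2 merges into node 0) — and find the resistance seen between A (node 1) and B (node 0).
Reduce the network between node 1 (A) and node 0 (B) by series/parallel combination:
  Rp1 = R1 ‖ R2 (parallel, both between nodes 0 and 1) = 1/(1/150 + 1/50) = 37.5 Ω
R_th = 37.5 Ω
I_n = V_th/R_th = 3.75/37.5 = 0.1 A, and R_n = R_th = 37.5 Ω

Final answer: I_n = 0.1 A, R_n = 37.5 Ω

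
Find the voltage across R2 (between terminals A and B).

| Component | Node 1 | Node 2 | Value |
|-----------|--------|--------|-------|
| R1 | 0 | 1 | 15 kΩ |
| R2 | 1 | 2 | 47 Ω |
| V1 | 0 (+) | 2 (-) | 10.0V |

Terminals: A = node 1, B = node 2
R1 and R2 are in series across V1 (node 0 → node 1 → node 2), and the output A–B is taken across R2, so this is a voltage divider.
Series current: I = V1/(R1 + R2) = 10/(15000 + 47) = 10/15050 = 0.0006646 A
V_R2 = I × R2 = V1 × R2/(R1 + R2) = 10 × 47/15050 = 0.03124 V

Final answer: 0.03124 V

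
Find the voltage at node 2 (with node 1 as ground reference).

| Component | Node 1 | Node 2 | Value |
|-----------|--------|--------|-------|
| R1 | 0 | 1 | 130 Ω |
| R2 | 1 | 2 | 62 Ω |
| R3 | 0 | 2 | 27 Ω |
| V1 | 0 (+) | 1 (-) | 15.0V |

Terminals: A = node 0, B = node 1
Nodal analysis, taking node 1 as the 0 V reference.
Source V1 fixes V_0 = 15 V.
KCL at each unknown node (sum of currents leaving = 0; resistances in Ω):
  Node 2: (V_2 - 0)/62 + (V_2 - 15)/27 = 0
Collecting terms: 0.05317 × V_2 = 0.5556  =>  V_2 = 10.45 V
The requested potential is V_2 = 10.45 V.

Final answer: V_2 = 10.45 V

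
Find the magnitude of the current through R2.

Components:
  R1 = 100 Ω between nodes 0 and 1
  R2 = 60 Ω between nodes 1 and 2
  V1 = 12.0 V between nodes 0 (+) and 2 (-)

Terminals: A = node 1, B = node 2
Nodal analysis, taking node 2 as the 0 V reference.
Source V1 fixes V_0 = 12 V.
KCL at each unknown node (sum of currents leaving = 0; resistances in Ω):
  Node 1: (V_1 - 12)/100 + (V_1 - 0)/60 = 0
Collecting terms: 0.02667 × V_1 = 0.12  =>  V_1 = 4.5 V
I_R2 = (V_1 - V_2)/R2 = (4.5 - 0)/60 = 0.075 A
|I_R2| = 0.075 A

Final answer: |I_R2| = 0.075 A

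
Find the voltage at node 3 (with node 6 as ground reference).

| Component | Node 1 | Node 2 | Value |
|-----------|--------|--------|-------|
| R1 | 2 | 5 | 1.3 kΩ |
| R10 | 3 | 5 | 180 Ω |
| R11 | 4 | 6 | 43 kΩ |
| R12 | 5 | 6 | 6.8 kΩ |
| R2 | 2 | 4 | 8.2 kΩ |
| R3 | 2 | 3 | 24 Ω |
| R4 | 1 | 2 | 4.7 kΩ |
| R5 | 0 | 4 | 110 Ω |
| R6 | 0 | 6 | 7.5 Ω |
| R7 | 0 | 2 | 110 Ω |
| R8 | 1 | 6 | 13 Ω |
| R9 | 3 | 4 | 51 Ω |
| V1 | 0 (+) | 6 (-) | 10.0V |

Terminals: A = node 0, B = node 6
Nodal analysis, taking node 6 as the 0 V reference.
Source V1 fixes V_0 = 10 V.
KCL at each unknown node (sum of currents leaving = 0; resistances in Ω):
  Node 1: (V_1 - V_2)/4700 + (V_1 - 0)/13 = 0
  Node 2: (V_2 - V_5)/1300 + (V_2 - V_4)/8200 + (V_2 - V_3)/24 + (V_2 - V_1)/4700 + (V_2 - 10)/110 = 0
  Node 3: (V_3 - V_2)/24 + (V_3 - V_4)/51 + (V_3 - V_5)/180 = 0
  Node 4: (V_4 - V_2)/8200 + (V_4 - 10)/110 + (V_4 - V_3)/51 + (V_4 - 0)/43000 = 0
  Node 5: (V_5 - V_2)/1300 + (V_5 - V_3)/180 + (V_5 - 0)/6800 = 0
Collecting terms (coefficients in siemens):
  0.07714·V_1 - 0.0002128·V_2 = 0
  0.05186·V_2 - 0.0002128·V_1 - 0.04167·V_3 - 0.000122·V_4 - 0.0007692·V_5 = 0.09091
  0.06683·V_3 - 0.04167·V_2 - 0.01961·V_4 - 0.005556·V_5 = 0
  0.02884·V_4 - 0.000122·V_2 - 0.01961·V_3 = 0.09091
  0.006472·V_5 - 0.0007692·V_2 - 0.005556·V_3 = 0
Solving these 5 simultaneous equations (Gaussian elimination) gives:
  V_1 = 0.02693 V, V_2 = 9.762 V, V_3 = 9.764 V, V_4 = 9.83 V
  V_5 = 9.542 V
The requested potential is V_3 = 9.764 V.

Final answer: V_3 = 9.764 V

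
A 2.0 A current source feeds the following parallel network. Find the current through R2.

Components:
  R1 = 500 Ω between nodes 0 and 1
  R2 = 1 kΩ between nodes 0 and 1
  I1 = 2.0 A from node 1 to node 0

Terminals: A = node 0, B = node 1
All resistors sit directly between nodes 0 and 1, so they are in parallel and share one voltage V; the full source current 2 A splits among them.
1/R_par = 1/500 + 1/1000 = 0.003 S  =>  R_par = 333.3 Ω
V = I × R_par = 2 × 333.3 = 666.7 V
I_R2 = V/R2 = 666.7/1000 = 0.6667 A

Final answer: 0.6667 A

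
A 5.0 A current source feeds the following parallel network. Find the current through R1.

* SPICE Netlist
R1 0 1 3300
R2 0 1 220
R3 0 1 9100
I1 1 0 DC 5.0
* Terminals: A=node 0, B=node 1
All resistors sit directly between nodes 0 and 1, so they are in parallel and share one voltage V; the full source current 5 A splits among them.
1/R_par = 1/3300 + 1/220 + 1/9100 = 0.004958 S  =>  R_par = 201.7 Ω
V = I × R_par = 5 × 201.7 = 1008 V
I_R1 = V/R1 = 1008/3300 = 0.3056 A

Final answer: 0.3056 A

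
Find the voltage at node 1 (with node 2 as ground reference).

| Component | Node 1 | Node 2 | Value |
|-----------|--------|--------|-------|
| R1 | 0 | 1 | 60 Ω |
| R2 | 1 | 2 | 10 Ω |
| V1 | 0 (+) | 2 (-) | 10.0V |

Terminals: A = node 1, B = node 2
Nodal analysis, taking node 2 as the 0 V reference.
Source V1 fixes V_0 = 10 V.
KCL at each unknown node (sum of currents leaving = 0; resistances in Ω):
  Node 1: (V_1 - 10)/60 + (V_1 - 0)/10 = 0
Collecting terms: 0.1167 × V_1 = 0.1667  =>  V_1 = 1.429 V
The requested potential is V_1 = 1.429 V.

Final answer: V_1 = 1.429 V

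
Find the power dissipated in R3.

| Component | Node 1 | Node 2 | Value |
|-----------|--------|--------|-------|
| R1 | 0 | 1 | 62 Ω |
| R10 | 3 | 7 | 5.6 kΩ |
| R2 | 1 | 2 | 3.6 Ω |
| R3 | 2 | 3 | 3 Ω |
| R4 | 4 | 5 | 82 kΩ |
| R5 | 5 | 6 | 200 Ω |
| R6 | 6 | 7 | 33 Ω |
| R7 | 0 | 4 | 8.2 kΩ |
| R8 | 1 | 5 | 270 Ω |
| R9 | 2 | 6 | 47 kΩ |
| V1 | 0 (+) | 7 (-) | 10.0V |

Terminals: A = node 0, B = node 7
Nodal analysis, taking node 7 as the 0 V reference.
Source V1 fixes V_0 = 10 V.
KCL at each unknown node (sum of currents leaving = 0; resistances in Ω):
  Node 1: (V_1 - 10)/62 + (V_1 - V_2)/3.6 + (V_1 - V_5)/270 = 0
  Node 2: (V_2 - V_1)/3.6 + (V_2 - V_3)/3 + (V_2 - V_6)/47000 = 0
  Node 3: (V_3 - V_2)/3 + (V_3 - 0)/5600 = 0
  Node 4: (V_4 - V_5)/82000 + (V_4 - 10)/8200 = 0
  Node 5: (V_5 - V_4)/82000 + (V_5 - V_6)/200 + (V_5 - V_1)/270 = 0
  Node 6: (V_6 - V_5)/200 + (V_6 - 0)/33 + (V_6 - V_2)/47000 = 0
Collecting terms (coefficients in siemens):
  0.2976·V_1 - 0.2778·V_2 - 0.003704·V_5 = 0.1613
  0.6111·V_2 - 0.2778·V_1 - 0.3333·V_3 - 0.00002128·V_6 = 0
  0.3335·V_3 - 0.3333·V_2 = 0
  0.0001341·V_4 - 0.0000122·V_5 = 0.00122
  0.008716·V_5 - 0.003704·V_1 - 0.0000122·V_4 - 0.005·V_6 = 0
  0.03532·V_6 - 0.00002128·V_2 - 0.005·V_5 = 0
Solving these 6 simultaneous equations (Gaussian elimination) gives:
  V_1 = 8.809 V, V_2 = 8.802 V, V_3 = 8.798 V, V_4 = 9.463 V
  V_5 = 4.092 V, V_6 = 0.5845 V
I_R3 = (V_2 - V_3)/R3 = (8.802 - 8.798)/3 = 0.001571 A
P_R3 = I_R3² × R3 = (0.001571)² × 3 = 0.000007404 W

Final answer: 7.404e-06 W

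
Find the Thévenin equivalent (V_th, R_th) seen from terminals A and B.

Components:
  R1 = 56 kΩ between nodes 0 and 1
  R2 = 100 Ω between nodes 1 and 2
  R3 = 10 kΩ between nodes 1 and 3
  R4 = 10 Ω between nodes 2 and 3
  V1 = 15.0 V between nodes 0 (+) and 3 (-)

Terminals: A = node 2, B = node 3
Step 1 — V_th is the open-circuit voltage V_A - V_B (nothing connected across the terminals).
Nodal analysis, taking node 3 as the 0 V reference.
Source V1 fixes V_0 = 15 V.
KCL at each unknown node (sum of currents leaving = 0; resistances in Ω):
  Node 1: (V_1 - 15)/56000 + (V_1 - V_2)/100 + (V_1 - 0)/10000 = 0
  Node 2: (V_2 - V_1)/100 + (V_2 - 0)/10 = 0
Collecting terms (coefficients in siemens):
  0.01012·V_1 - 0.01·V_2 = 0.0002679
  0.11·V_2 - 0.01·V_1 = 0
Determinant D = (0.01012)(0.11) - (-0.01)(-0.01) = 0.001013
V_1 = [(0.0002679)(0.11) - (-0.01)(0)]/D = 0.02909 V
V_2 = [(0.01012)(0) - (0.0002679)(-0.01)]/D = 0.002644 V
V_th = V_2 - V_3 = 0.002644 - 0 = 0.002644 V
Step 2 — R_th: zero the source — replace V1 by a short circuit (node 3 merges into node 0) — and find the resistance seen between A (node 2) and B (node 0).
Reduce the network between node 2 (A) and node 0 (B) by series/parallel combination:
  Rp1 = R1 ‖ R3 (parallel, both between nodes 0 and 1) = 1/(1/56000 + 1/10000) = 8485 Ω
  Rs1 = R2 + Rp1 (series, joined only at node 1) = 100 + 8485 = 8585 Ω
  Rp2 = R4 ‖ Rs1 (parallel, both between nodes 0 and 2) = 1/(1/10 + 1/8585) = 9.988 Ω
R_th = 9.988 Ω

Final answer: V_th = 0.002644 V, R_th = 9.988 Ω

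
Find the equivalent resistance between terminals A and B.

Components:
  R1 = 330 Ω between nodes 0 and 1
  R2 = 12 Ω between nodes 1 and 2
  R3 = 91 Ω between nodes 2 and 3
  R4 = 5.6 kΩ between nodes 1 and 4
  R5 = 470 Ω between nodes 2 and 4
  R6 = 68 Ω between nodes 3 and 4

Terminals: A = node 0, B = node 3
The network is not a plain series/parallel combination. Inject a 1 A test current into terminal A (node 0) and return it from terminal B (node 3); then R_eq = V_A / (1 A).
Nodal analysis, taking node 3 as the 0 V reference.
Current source I_test pushes 1 A into node 0 and draws it out of node 3.
KCL at each unknown node (sum of currents leaving = 0; resistances in Ω):
  Node 0: (V_0 - V_1)/330 - 1 = 0
  Node 1: (V_1 - V_0)/330 + (V_1 - V_2)/12 + (V_1 - V_4)/5600 = 0
  Node 2: (V_2 - V_1)/12 + (V_2 - 0)/91 + (V_2 - V_4)/470 = 0
  Node 4: (V_4 - V_1)/5600 + (V_4 - V_2)/470 + (V_4 - 0)/68 = 0
Collecting terms (coefficients in siemens):
  0.00303·V_0 - 0.00303·V_1 = 1
  0.08654·V_1 - 0.00303·V_0 - 0.08333·V_2 - 0.0001786·V_4 = 0
  0.09645·V_2 - 0.08333·V_1 - 0.002128·V_4 = 0
  0.01701·V_4 - 0.0001786·V_1 - 0.002128·V_2 = 0
Solving these 4 simultaneous equations (Gaussian elimination) gives:
  V_0 = 418.7 V, V_1 = 88.72 V, V_2 = 76.89 V, V_4 = 10.55 V
R_eq = V_0 / 1 A = 418.7 Ω

Final answer: 418.7 Ω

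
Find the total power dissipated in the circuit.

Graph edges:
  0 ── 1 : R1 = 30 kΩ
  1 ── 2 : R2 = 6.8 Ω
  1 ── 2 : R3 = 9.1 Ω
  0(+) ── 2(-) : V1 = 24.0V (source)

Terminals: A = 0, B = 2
Nodal analysis, taking node 2 as the 0 V reference.
Source V1 fixes V_0 = 24 V.
KCL at each unknown node (sum of currents leaving = 0; resistances in Ω):
  Node 1: (V_1 - 24)/30000 + (V_1 - 0)/6.8 + (V_1 - 0)/9.1 = 0
Collecting terms: 0.257 × V_1 = 0.0008  =>  V_1 = 0.003113 V
Power in each resistor, P = (ΔV)²/R:
  P_R1 = (24 - 0.003113)²/30000 = 0.0192 W
  P_R2 = (0.003113 - 0)²/6.8 = 0.000001425 W
  P_R3 = (0.003113 - 0)²/9.1 = 0.000001065 W
P_total = P_R1 + P_R2 + P_R3 = 0.0192 W

Final answer: 0.0192 W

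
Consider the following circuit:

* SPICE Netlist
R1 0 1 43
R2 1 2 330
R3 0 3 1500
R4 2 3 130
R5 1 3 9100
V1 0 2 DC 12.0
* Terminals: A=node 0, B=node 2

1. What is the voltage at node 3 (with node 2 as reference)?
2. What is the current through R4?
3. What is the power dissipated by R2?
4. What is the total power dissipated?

Nodal analysis, taking node 2 as the 0 V reference.
Source V1 fixes V_0 = 12 V.
KCL at each unknown node (sum of currents leaving = 0; resistances in Ω):
  Node 1: (V_1 - 12)/43 + (V_1 - 0)/330 + (V_1 - V_3)/9100 = 0
  Node 3: (V_3 - 12)/1500 + (V_3 - 0)/130 + (V_3 - V_1)/9100 = 0
Collecting terms (coefficients in siemens):
  0.0264·V_1 - 0.0001099·V_3 = 0.2791
  0.008469·V_3 - 0.0001099·V_1 = 0.008
Determinant D = (0.0264)(0.008469) - (-0.0001099)(-0.0001099) = 0.0002235
V_1 = [(0.2791)(0.008469) - (-0.0001099)(0.008)]/D = 10.58 V
V_3 = [(0.0264)(0.008) - (0.2791)(-0.0001099)]/D = 1.082 V
Part 1:
  Read off the nodal solution: V_3 = 1.082 V
Part 2:
  I_R4 = (V_2 - V_3)/R4 = (0 - 1.082)/130 = -0.008322 A
  Magnitude: I_R4 = 0.008322 A
Part 3:
  I_R2 = (V_1 - V_2)/R2 = (10.58 - 0)/330 = 0.03205 A
  P_R2 = I_R2² × R2 = (0.03205)² × 330 = 0.339 W
Part 4:
  Power in each resistor, P = (ΔV)²/R:
    P_R1 = (12 - 10.58)²/43 = 0.0471 W
    P_R2 = (10.58 - 0)²/330 = 0.339 W
    P_R3 = (12 - 1.082)²/1500 = 0.07947 W
    P_R4 = (0 - 1.082)²/130 = 0.009004 W
    P_R5 = (10.58 - 1.082)²/9100 = 0.009907 W
  P_total = P_R1 + P_R2 + P_R3 + P_R4 + P_R5 = 0.4845 W

Final answers:
1. V_3 = 1.082 V
2. I_R4 = 0.008322 A
3. P_R2 = 0.339 W
4. P_total = 0.4845 W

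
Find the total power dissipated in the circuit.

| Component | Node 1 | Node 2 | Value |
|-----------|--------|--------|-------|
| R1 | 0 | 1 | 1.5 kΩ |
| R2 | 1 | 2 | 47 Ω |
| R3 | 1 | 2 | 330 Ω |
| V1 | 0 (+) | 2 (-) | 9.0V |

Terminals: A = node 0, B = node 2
Nodal analysis, taking node 2 as the 0 V reference.
Source V1 fixes V_0 = 9 V.
KCL at each unknown node (sum of currents leaving = 0; resistances in Ω):
  Node 1: (V_1 - 9)/1500 + (V_1 - 0)/47 + (V_1 - 0)/330 = 0
Collecting terms: 0.02497 × V_1 = 0.006  =>  V_1 = 0.2403 V
Power in each resistor, P = (ΔV)²/R:
  P_R1 = (9 - 0.2403)²/1500 = 0.05116 W
  P_R2 = (0.2403 - 0)²/47 = 0.001228 W
  P_R3 = (0.2403 - 0)²/330 = 0.0001749 W
P_total = P_R1 + P_R2 + P_R3 = 0.05256 W

Final answer: 0.05256 W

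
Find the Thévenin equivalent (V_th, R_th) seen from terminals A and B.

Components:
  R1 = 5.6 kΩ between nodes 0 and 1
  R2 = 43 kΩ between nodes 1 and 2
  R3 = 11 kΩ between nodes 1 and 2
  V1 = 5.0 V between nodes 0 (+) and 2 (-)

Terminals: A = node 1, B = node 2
Step 1 — V_th is the open-circuit voltage V_A - V_B (nothing connected across the terminals).
Nodal analysis, taking node 2 as the 0 V reference.
Source V1 fixes V_0 = 5 V.
KCL at each unknown node (sum of currents leaving = 0; resistances in Ω):
  Node 1: (V_1 - 5)/5600 + (V_1 - 0)/43000 + (V_1 - 0)/11000 = 0
Collecting terms: 0.0002927 × V_1 = 0.0008929  =>  V_1 = 3.05 V
V_th = V_1 - V_2 = 3.05 - 0 = 3.05 V
Step 2 — R_th: zero the source — replace V1 by a short circuit (node 2 merges into node 0) — and find the resistance seen between A (node 1) and B (node 0).
Reduce the network between node 1 (A) and node 0 (B) by series/parallel combination:
  Rp1 = R1 ‖ R2 ‖ R3 (parallel, all between nodes 0 and 1) = 1/(1/5600 + 1/43000 + 1/11000) = 3416 Ω
R_th = 3.416 kΩ

Final answer: V_th = 3.05 V, R_th = 3.416 kΩ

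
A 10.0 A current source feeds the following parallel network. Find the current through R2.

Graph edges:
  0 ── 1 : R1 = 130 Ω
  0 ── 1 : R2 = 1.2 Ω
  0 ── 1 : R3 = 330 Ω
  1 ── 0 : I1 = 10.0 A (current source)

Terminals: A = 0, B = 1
All resistors sit directly between nodes 0 and 1, so they are in parallel and share one voltage V; the full source current 10 A splits among them.
1/R_par = 1/130 + 1/1.2 + 1/330 = 0.8441 S  =>  R_par = 1.185 Ω
V = I × R_par = 10 × 1.185 = 11.85 V
I_R2 = V/R2 = 11.85/1.2 = 9.873 A

Final answer: 9.873 A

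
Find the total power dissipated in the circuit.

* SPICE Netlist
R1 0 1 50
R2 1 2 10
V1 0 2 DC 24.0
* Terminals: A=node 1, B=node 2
Nodal analysis, taking node 2 as the 0 V reference.
Source V1 fixes V_0 = 24 V.
KCL at each unknown node (sum of currents leaving = 0; resistances in Ω):
  Node 1: (V_1 - 24)/50 + (V_1 - 0)/10 = 0
Collecting terms: 0.12 × V_1 = 0.48  =>  V_1 = 4 V
Power in each resistor, P = (ΔV)²/R:
  P_R1 = (24 - 4)²/50 = 8 W
  P_R2 = (4 - 0)²/10 = 1.6 W
P_total = P_R1 + P_R2 = 9.6 W

Final answer: 9.6 W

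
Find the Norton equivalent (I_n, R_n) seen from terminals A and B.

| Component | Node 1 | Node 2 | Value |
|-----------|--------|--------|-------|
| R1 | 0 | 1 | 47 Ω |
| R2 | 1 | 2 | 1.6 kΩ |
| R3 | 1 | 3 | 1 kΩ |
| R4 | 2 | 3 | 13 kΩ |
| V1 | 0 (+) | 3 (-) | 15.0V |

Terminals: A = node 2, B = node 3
Find the Thévenin equivalent first; then I_n = V_th/R_th and R_n = R_th.
Step 1 — V_th is the open-circuit voltage V_A - V_B (nothing connected across the terminals).
Nodal analysis, taking node 3 as the 0 V reference.
Source V1 fixes V_0 = 15 V.
KCL at each unknown node (sum of currents leaving = 0; resistances in Ω):
  Node 1: (V_1 - 15)/47 + (V_1 - V_2)/1600 + (V_1 - 0)/1000 = 0
  Node 2: (V_2 - V_1)/1600 + (V_2 - 0)/13000 = 0
Collecting terms (coefficients in siemens):
  0.0229·V_1 - 0.000625·V_2 = 0.3191
  0.0007019·V_2 - 0.000625·V_1 = 0
Determinant D = (0.0229)(0.0007019) - (-0.000625)(-0.000625) = 0.00001568
V_1 = [(0.3191)(0.0007019) - (-0.000625)(0)]/D = 14.28 V
V_2 = [(0.0229)(0) - (0.3191)(-0.000625)]/D = 12.72 V
V_th = V_2 - V_3 = 12.72 - 0 = 12.72 V
Step 2 — R_th: zero the source — replace V1 by a short circuit (node 3 merges into node 0) — and find the resistance seen between A (node 2) and B (node 0).
Reduce the network between node 2 (A) and node 0 (B) by series/parallel combination:
  Rp1 = R1 ‖ R3 (parallel, both between nodes 0 and 1) = 1/(1/47 + 1/1000) = 44.89 Ω
  Rs1 = R2 + Rp1 (series, joined only at node 1) = 1600 + 44.89 = 1645 Ω
  Rp2 = R4 ‖ Rs1 (parallel, both between nodes 0 and 2) = 1/(1/13000 + 1/1645) = 1460 Ω
R_th = 1.46 kΩ
I_n = V_th/R_th = 12.72/1460 = 0.00871 A, and R_n = R_th = 1.46 kΩ

Final answer: I_n = 0.00871 A, R_n = 1.46 kΩ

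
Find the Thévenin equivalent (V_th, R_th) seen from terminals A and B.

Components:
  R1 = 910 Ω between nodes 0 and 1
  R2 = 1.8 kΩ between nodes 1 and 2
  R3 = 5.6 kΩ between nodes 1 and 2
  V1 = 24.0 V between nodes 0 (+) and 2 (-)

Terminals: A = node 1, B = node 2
Step 1 — V_th is the open-circuit voltage V_A - V_B (nothing connected across the terminals).
Nodal analysis, taking node 2 as the 0 V reference.
Source V1 fixes V_0 = 24 V.
KCL at each unknown node (sum of currents leaving = 0; resistances in Ω):
  Node 1: (V_1 - 24)/910 + (V_1 - 0)/1800 + (V_1 - 0)/5600 = 0
Collecting terms: 0.001833 × V_1 = 0.02637  =>  V_1 = 14.39 V
V_th = V_1 - V_2 = 14.39 - 0 = 14.39 V
Step 2 — R_th: zero the source — replace V1 by a short circuit (node 2 merges into node 0) — and find the resistance seen between A (node 1) and B (node 0).
Reduce the network between node 1 (A) and node 0 (B) by series/parallel combination:
  Rp1 = R1 ‖ R2 ‖ R3 (parallel, all between nodes 0 and 1) = 1/(1/910 + 1/1800 + 1/5600) = 545.5 Ω
R_th = 545.5 Ω

Final answer: V_th = 14.39 V, R_th = 545.5 Ω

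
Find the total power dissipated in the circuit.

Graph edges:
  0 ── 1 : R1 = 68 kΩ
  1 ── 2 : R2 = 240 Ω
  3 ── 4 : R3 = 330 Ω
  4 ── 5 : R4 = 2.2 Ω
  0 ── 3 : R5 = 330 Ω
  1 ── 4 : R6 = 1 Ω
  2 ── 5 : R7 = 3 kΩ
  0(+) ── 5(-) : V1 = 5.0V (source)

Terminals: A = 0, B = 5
Nodal analysis, taking node 5 as the 0 V reference.
Source V1 fixes V_0 = 5 V.
KCL at each unknown node (sum of currents leaving = 0; resistances in Ω):
  Node 1: (V_1 - 5)/68000 + (V_1 - V_2)/240 + (V_1 - V_4)/1 = 0
  Node 2: (V_2 - V_1)/240 + (V_2 - 0)/3000 = 0
  Node 3: (V_3 - V_4)/330 + (V_3 - 5)/330 = 0
  Node 4: (V_4 - V_3)/330 + (V_4 - 0)/2.2 + (V_4 - V_1)/1 = 0
Collecting terms (coefficients in siemens):
  1.004·V_1 - 0.004167·V_2 - 1·V_4 = 0.00007353
  0.0045·V_2 - 0.004167·V_1 = 0
  0.006061·V_3 - 0.00303·V_4 = 0.01515
  1.458·V_4 - 1·V_1 - 0.00303·V_3 = 0
Solving these 4 simultaneous equations (Gaussian elimination) gives:
  V_1 = 0.01683 V, V_2 = 0.01558 V, V_3 = 2.508 V, V_4 = 0.01676 V
Power in each resistor, P = (ΔV)²/R:
  P_R1 = (5 - 0.01683)²/68000 = 0.0003652 W
  P_R2 = (0.01683 - 0.01558)²/240 = 0.000000006475 W
  P_R3 = (2.508 - 0.01676)²/330 = 0.01881 W
  P_R4 = (0.01676 - 0)²/2.2 = 0.0001277 W
  P_R5 = (5 - 2.508)²/330 = 0.01881 W
  P_R6 = (0.01683 - 0.01676)²/1 = 0.000000004636 W
  P_R7 = (0.01558 - 0)²/3000 = 0.00000008093 W
P_total = P_R1 + P_R2 + P_R3 + P_R4 + P_R5 + P_R6 + P_R7 = 0.03812 W

Final answer: 0.03812 W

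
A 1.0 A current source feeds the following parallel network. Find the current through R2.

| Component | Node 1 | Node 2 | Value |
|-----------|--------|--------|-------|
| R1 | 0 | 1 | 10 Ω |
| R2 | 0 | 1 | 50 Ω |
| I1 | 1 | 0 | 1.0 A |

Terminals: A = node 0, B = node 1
All resistors sit directly between nodes 0 and 1, so they are in parallel and share one voltage V; the full source current 1 A splits among them.
1/R_par = 1/10 + 1/50 = 0.12 S  =>  R_par = 8.333 Ω
V = I × R_par = 1 × 8.333 = 8.333 V
I_R2 = V/R2 = 8.333/50 = 0.1667 A

Final answer: 0.1667 A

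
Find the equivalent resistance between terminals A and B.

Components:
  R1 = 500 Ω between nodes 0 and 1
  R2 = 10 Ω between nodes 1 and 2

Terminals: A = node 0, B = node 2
Reduce the network between node 0 (A) and node 2 (B) by series/parallel combination:
  Rs1 = R1 + R2 (series, joined only at node 1) = 500 + 10 = 510 Ω
R_eq = 510 Ω

Final answer: 510 Ω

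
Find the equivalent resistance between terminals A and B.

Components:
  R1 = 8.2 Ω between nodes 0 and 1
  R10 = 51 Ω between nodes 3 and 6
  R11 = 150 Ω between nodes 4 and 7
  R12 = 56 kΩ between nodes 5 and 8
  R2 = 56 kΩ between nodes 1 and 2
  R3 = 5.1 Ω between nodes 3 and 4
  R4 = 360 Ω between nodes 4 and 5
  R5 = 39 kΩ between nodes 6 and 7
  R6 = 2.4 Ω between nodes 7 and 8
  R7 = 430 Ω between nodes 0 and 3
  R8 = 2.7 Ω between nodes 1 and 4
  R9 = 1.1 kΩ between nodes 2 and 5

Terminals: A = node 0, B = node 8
The network is not a plain series/parallel combination. Inject a 1 A test current into terminal A (node 0) and return it from terminal B (node 8); then R_eq = V_A / (1 A).
Nodal analysis, taking node 8 as the 0 V reference.
Current source I_test pushes 1 A into node 0 and draws it out of node 8.
KCL at each unknown node (sum of currents leaving = 0; resistances in Ω):
  Node 0: (V_0 - V_1)/8.2 + (V_0 - V_3)/430 - 1 = 0
  Node 1: (V_1 - V_0)/8.2 + (V_1 - V_2)/56000 + (V_1 - V_4)/2.7 = 0
  Node 2: (V_2 - V_1)/56000 + (V_2 - V_5)/1100 = 0
  Node 3: (V_3 - V_0)/430 + (V_3 - V_4)/5.1 + (V_3 - V_6)/51 = 0
  Node 4: (V_4 - V_1)/2.7 + (V_4 - V_3)/5.1 + (V_4 - V_5)/360 + (V_4 - V_7)/150 = 0
  Node 5: (V_5 - V_2)/1100 + (V_5 - V_4)/360 + (V_5 - 0)/56000 = 0
  Node 6: (V_6 - V_3)/51 + (V_6 - V_7)/39000 = 0
  Node 7: (V_7 - V_4)/150 + (V_7 - V_6)/39000 + (V_7 - 0)/2.4 = 0
Collecting terms (coefficients in siemens):
  0.1243·V_0 - 0.122·V_1 - 0.002326·V_3 = 1
  0.4923·V_1 - 0.122·V_0 - 0.00001786·V_2 - 0.3704·V_4 = 0
  0.0009269·V_2 - 0.00001786·V_1 - 0.0009091·V_5 = 0
  0.218·V_3 - 0.002326·V_0 - 0.1961·V_4 - 0.01961·V_6 = 0
  0.5759·V_4 - 0.3704·V_1 - 0.1961·V_3 - 0.002778·V_5 - 0.006667·V_7 = 0
  0.003705·V_5 - 0.0009091·V_2 - 0.002778·V_4 = 0
  0.01963·V_6 - 0.01961·V_3 - 0.00002564·V_7 = 0
  0.4234·V_7 - 0.006667·V_4 - 0.00002564·V_6 = 0
Solving these 8 simultaneous equations (Gaussian elimination) gives:
  V_0 = 162.1 V, V_1 = 154.1 V, V_2 = 150.5 V, V_3 = 151.5 V
  V_4 = 151.4 V, V_5 = 150.5 V, V_6 = 151.3 V, V_7 = 2.394 V
R_eq = V_0 / 1 A = 162.1 Ω

Final answer: 162.1 Ω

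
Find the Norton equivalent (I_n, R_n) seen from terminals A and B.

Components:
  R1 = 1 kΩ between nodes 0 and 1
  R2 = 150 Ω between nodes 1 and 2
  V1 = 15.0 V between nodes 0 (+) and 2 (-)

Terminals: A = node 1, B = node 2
Find the Thévenin equivalent first; then I_n = V_th/R_th and R_n = R_th.
Step 1 — V_th is the open-circuit voltage V_A - V_B (nothing connected across the terminals).
Nodal analysis, taking node 2 as the 0 V reference.
Source V1 fixes V_0 = 15 V.
KCL at each unknown node (sum of currents leaving = 0; resistances in Ω):
  Node 1: (V_1 - 15)/1000 + (V_1 - 0)/150 = 0
Collecting terms: 0.007667 × V_1 = 0.015  =>  V_1 = 1.957 V
V_th = V_1 - V_2 = 1.957 - 0 = 1.957 V
Step 2 — R_th: zero the source — replace V1 by a short circuit (node 2 merges into node 0) — and find the resistance seen between A (node 1) and B (node 0).
Reduce the network between node 1 (A) and node 0 (B) by series/parallel combination:
  Rp1 = R1 ‖ R2 (parallel, both between nodes 0 and 1) = 1/(1/1000 + 1/150) = 130.4 Ω
R_th = 130.4 Ω
I_n = V_th/R_th = 1.957/130.4 = 0.015 A, and R_n = R_th = 130.4 Ω

Final answer: I_n = 0.015 A, R_n = 130.4 Ω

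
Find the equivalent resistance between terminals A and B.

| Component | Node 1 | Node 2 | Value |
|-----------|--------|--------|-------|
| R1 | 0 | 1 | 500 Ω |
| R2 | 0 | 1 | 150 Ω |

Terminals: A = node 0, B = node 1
Reduce the network between node 0 (A) and node 1 (B) by series/parallel combination:
  Rp1 = R1 ‖ R2 (parallel, both between nodes 0 and 1) = 1/(1/500 + 1/150) = 115.4 Ω
R_eq = 115.4 Ω

Final answer: 115.4 Ω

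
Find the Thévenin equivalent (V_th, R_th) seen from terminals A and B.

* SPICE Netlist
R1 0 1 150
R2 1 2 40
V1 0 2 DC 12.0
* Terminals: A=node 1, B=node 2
Step 1 — V_th is the open-circuit voltage V_A - V_B (nothing connected across the terminals).
Nodal analysis, taking node 2 as the 0 V reference.
Source V1 fixes V_0 = 12 V.
KCL at each unknown node (sum of currents leaving = 0; resistances in Ω):
  Node 1: (V_1 - 12)/150 + (V_1 - 0)/40 = 0
Collecting terms: 0.03167 × V_1 = 0.08  =>  V_1 = 2.526 V
V_th = V_1 - V_2 = 2.526 - 0 = 2.526 V
Step 2 — R_th: zero the source — replace V1 by a short circuit (node 2 merges into node 0) — and find the resistance seen between A (node 1) and B (node 0).
Reduce the network between node 1 (A) and node 0 (B) by series/parallel combination:
  Rp1 = R1 ‖ R2 (parallel, both between nodes 0 and 1) = 1/(1/150 + 1/40) = 31.58 Ω
R_th = 31.58 Ω

Final answer: V_th = 2.526 V, R_th = 31.58 Ω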